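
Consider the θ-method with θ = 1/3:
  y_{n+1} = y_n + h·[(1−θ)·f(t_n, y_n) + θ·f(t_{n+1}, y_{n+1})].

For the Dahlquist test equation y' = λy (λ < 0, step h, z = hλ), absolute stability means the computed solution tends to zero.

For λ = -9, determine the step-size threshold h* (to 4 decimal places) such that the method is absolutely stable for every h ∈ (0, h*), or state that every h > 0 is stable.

With y'=λy (z=hλ):
  y_{n+1} = y_n + z·[2/3·y_n + 1/3·y_{n+1}] ⇒ (1 − 1/3z)y_{n+1} = (1 + 2/3z)y_n
  so R(z) = (1 + 2/3z)/(1 − 1/3z).

Boundary: |R(x)|=1, x<0.
x=-0.46: |R|=0.6012
R=−1: 1+2/3x = −1+1/3x ⇒ -1/3x=2 ⇒ x=2/(-1/3)=-6.0000
Confirm numerically:
  x=-5.592: |R|=0.95251 <1
  x=-4.254: |R|=0.75931 <1
  x=-3.031: |R|=0.50771 <1
  x=-2.698: |R|=0.42050 <1
  x=-6.534: |R|=1.05601 >1
  x=-6.390: |R|=1.04153 >1
  x=-6.281: |R|=1.03028 >1
Stable set (-6.0000, 0).

(-6.0000,0); λ=-9 ⇒ h* = (6)/9 = 0.6667.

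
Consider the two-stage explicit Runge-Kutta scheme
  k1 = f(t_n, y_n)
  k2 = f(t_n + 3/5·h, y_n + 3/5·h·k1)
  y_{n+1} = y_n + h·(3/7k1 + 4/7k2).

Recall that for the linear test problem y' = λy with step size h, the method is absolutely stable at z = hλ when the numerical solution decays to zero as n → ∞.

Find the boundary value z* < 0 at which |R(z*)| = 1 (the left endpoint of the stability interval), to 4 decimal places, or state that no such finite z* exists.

Test eqn y'=λy, z=hλ:
  k1=λy_n ⇒ h·k1=z·y_n;  k2=λ(1+3/5z)y_n ⇒ h·k2=z(1+3/5z)y_n
  y_{n+1}/y_n = 1 + 3/7z + 4/7z(1+3/5z) = 1 + z + 12/35z²
  so R(z) = 1 + z + 12/35z².

Solve |R(x)|<1 on ℝ⁻.
x=-0.64: |R|=0.5004
R=1: x+12/35x²=0 ⇒ x=−35/12=-2.9167; min R=1−1/(4·12/35)=0.2708>−1
Confirm numerically:
  x=-2.650: |R|=0.75771 <1
  x=-2.215: |R|=0.46713 <1
  x=-2.151: |R|=0.43533 <1
  x=-3.513: |R|=1.71826 >1
  x=-3.414: |R|=1.58214 >1
  x=-3.368: |R|=1.52117 >1
So |R|<1 on (-2.9167, 0).

z* = -2.9167.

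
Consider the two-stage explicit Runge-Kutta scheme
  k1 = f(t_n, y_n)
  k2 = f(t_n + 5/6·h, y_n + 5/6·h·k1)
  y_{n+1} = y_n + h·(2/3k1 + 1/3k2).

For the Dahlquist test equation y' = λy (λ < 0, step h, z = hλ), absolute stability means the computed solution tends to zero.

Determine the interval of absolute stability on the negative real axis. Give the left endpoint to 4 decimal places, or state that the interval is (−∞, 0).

(-3.6000, 0).

With y'=λy (z=hλ):
  k1=λy_n ⇒ h·k1=z·y_n;  k2=λ(1+5/6z)y_n ⇒ h·k2=z(1+5/6z)y_n
  y_{n+1}/y_n = 1 + 2/3z + 1/3z(1+5/6z) = 1 + z + 5/18z²
  R(z) = 1 + z + 5/18z².

Solve |R(x)|<1 on ℝ⁻.
x=-0.87: |R|=0.3403
R=1: x+5/18x²=0 ⇒ x=−18/5=-3.6000; min R=1−1/(4·5/18)=0.1000>−1
Confirm numerically:
  x=-3.411: |R|=0.82092 <1
  x=-2.497: |R|=0.23495 <1
  x=-2.395: |R|=0.19834 <1
  x=-1.737: |R|=0.10110 <1
  x=-4.012: |R|=1.45915 >1
  x=-3.647: |R|=1.04761 >1
Stable set (-3.6000, 0).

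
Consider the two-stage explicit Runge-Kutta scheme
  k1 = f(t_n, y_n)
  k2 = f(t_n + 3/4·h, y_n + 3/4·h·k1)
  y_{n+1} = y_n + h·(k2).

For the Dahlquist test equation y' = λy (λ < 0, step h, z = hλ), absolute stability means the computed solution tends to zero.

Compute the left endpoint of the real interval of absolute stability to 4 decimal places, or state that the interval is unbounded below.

With y'=λy (z=hλ):
  k1=λy_n ⇒ h·k1=z·y_n;  k2=λ(1+3/4z)y_n ⇒ h·k2=z(1+3/4z)y_n
  y_{n+1}/y_n = 1 + z(1+3/4z) = 1 + z + 3/4z²
  so R(z) = 1 + z + 3/4z².

Find x<0 with |R(x)|<1.
x=-1.07: |R|=0.7887
R=1: x+3/4x²=0 ⇒ x=−4/3=-1.3333; min R=1−1/(4·3/4)=0.6667>−1
Confirm numerically:
  x=-0.752: |R|=0.67213 <1
  x=-0.701: |R|=0.66755 <1
  x=-0.685: |R|=0.66692 <1
  x=-1.716: |R|=1.49249 >1
  x=-1.614: |R|=1.33975 >1
  x=-1.598: |R|=1.31720 >1
Interval (-1.3333, 0).

left endpoint -1.3333.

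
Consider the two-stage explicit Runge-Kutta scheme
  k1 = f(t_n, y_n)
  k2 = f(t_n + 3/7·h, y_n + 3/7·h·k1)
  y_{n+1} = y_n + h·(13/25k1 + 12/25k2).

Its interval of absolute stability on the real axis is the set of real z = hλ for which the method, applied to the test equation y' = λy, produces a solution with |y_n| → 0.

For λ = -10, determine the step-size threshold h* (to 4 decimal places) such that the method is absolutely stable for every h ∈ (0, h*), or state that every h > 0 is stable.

(-4.8611,0); λ=-10 ⇒ h* = (175/36)/10 = 0.4861.

Set f=λy, z=hλ:
  k1=λy_n ⇒ h·k1=z·y_n;  k2=λ(1+3/7z)y_n ⇒ h·k2=z(1+3/7z)y_n
  y_{n+1}/y_n = 1 + 13/25z + 12/25z(1+3/7z) = 1 + z + 36/175z²
  so R(z) = 1 + z + 36/175z².

Need |R(x)|<1, x<0.
x=-1.04: |R|=0.1825
R=1: x+36/175x²=0 ⇒ x=−175/36=-4.8611; min R=1−1/(4·36/175)=-0.2153>−1
Confirm numerically:
  x=-4.401: |R|=0.58344 <1
  x=-4.011: |R|=0.29856 <1
  x=-3.172: |R|=0.10219 <1
  x=-2.577: |R|=0.21087 <1
  x=-5.437: |R|=1.64411 >1
  x=-5.061: |R|=1.20811 >1
Stable set (-4.8611, 0).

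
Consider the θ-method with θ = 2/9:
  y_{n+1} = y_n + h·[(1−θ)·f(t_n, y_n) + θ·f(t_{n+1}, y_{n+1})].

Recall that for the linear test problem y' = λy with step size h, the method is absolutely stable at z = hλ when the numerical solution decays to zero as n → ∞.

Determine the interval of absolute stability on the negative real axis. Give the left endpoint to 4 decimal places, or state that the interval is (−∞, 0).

With y'=λy (z=hλ):
  y_{n+1} = y_n + z·[7/9·y_n + 2/9·y_{n+1}] ⇒ (1 − 2/9z)y_{n+1} = (1 + 7/9z)y_n
  Hence R(z) = (1 + 7/9z)/(1 − 2/9z).

Need |R(x)|<1, x<0.
x=-1.57: |R|=0.1639
R=−1: 1+7/9x = −1+2/9x ⇒ -5/9x=2 ⇒ x=2/(-5/9)=-3.6000
Confirm numerically:
  x=-3.044: |R|=0.81575 <1
  x=-2.147: |R|=0.45351 <1
  x=-2.018: |R|=0.39322 <1
  x=-1.966: |R|=0.36823 <1
  x=-4.112: |R|=1.14863 >1
  x=-3.861: |R|=1.07804 >1
  x=-3.819: |R|=1.06581 >1
Stable set (-3.6000, 0).

z∈(-3.6000,0).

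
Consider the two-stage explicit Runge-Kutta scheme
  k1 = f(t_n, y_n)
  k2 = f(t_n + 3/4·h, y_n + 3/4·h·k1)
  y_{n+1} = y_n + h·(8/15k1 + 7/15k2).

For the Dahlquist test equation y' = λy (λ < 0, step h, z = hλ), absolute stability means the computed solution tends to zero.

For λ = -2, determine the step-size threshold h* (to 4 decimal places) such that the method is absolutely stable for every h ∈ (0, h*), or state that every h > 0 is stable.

(-2.8571,0); λ=-2 ⇒ h* = (20/7)/2 = 1.4286.

Test eqn y'=λy, z=hλ:
  k1=λy_n ⇒ h·k1=z·y_n;  k2=λ(1+3/4z)y_n ⇒ h·k2=z(1+3/4z)y_n
  y_{n+1}/y_n = 1 + 8/15z + 7/15z(1+3/4z) = 1 + z + 7/20z²
  R(z) = 1 + z + 7/20z².

Find x<0 with |R(x)|<1.
x=-0.35: |R|=0.6929
R=1: x+7/20x²=0 ⇒ x=−20/7=-2.8571; min R=1−1/(4·7/20)=0.2857>−1
Confirm numerically:
  x=-2.485: |R|=0.67633 <1
  x=-2.372: |R|=0.59723 <1
  x=-2.062: |R|=0.42615 <1
  x=-3.358: |R|=1.58866 >1
  x=-2.937: |R|=1.08209 >1
Interval (-2.8571, 0).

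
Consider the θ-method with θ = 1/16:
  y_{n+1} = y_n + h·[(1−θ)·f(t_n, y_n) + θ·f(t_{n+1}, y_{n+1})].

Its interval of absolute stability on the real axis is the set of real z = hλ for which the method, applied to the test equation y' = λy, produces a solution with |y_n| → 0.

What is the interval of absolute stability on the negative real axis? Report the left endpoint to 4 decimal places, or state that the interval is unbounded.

z∈(-2.2857,0).

Test eqn y'=λy, z=hλ:
  y_{n+1} = y_n + z·[15/16·y_n + 1/16·y_{n+1}] ⇒ (1 − 1/16z)y_{n+1} = (1 + 15/16z)y_n
  so R(z) = (1 + 15/16z)/(1 − 1/16z).

Boundary: |R(x)|=1, x<0.
x=-1.18: |R|=0.0990
R=−1: 1+15/16x = −1+1/16x ⇒ -7/8x=2 ⇒ x=2/(-7/8)=-2.2857
Confirm numerically:
  x=-2.099: |R|=0.85557 <1
  x=-1.333: |R|=0.23049 <1
  x=-1.184: |R|=0.10242 <1
  x=-2.681: |R|=1.29624 >1
  x=-2.668: |R|=1.28669 >1
  x=-2.330: |R|=1.03382 >1
Interval (-2.2857, 0).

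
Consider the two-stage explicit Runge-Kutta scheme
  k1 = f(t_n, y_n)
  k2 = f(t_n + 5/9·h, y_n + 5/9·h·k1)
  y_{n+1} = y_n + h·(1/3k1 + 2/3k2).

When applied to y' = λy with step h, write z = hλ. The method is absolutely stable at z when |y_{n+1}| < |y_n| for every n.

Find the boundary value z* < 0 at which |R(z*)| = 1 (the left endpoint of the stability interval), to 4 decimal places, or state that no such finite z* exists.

z* = -2.7000.

With y'=λy (z=hλ):
  k1=λy_n ⇒ h·k1=z·y_n;  k2=λ(1+5/9z)y_n ⇒ h·k2=z(1+5/9z)y_n
  y_{n+1}/y_n = 1 + 1/3z + 2/3z(1+5/9z) = 1 + z + 10/27z²
  so R(z) = 1 + z + 10/27z².

Boundary: |R(x)|=1, x<0.
x=-0.41: |R|=0.6523
R=1: x+10/27x²=0 ⇒ x=−27/10=-2.7000; min R=1−1/(4·10/27)=0.3250>−1
Confirm numerically:
  x=-2.222: |R|=0.60662 <1
  x=-1.857: |R|=0.42020 <1
  x=-1.595: |R|=0.34723 <1
  x=-1.159: |R|=0.33851 <1
  x=-3.110: |R|=1.47226 >1
  x=-2.769: |R|=1.07076 >1
So |R|<1 on (-2.7000, 0).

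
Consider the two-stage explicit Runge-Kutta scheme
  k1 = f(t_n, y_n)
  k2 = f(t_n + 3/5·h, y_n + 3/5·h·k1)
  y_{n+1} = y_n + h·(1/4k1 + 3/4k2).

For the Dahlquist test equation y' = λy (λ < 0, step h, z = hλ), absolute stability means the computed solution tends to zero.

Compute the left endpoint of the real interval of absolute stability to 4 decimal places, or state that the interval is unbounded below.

Test eqn y'=λy, z=hλ:
  k1=λy_n ⇒ h·k1=z·y_n;  k2=λ(1+3/5z)y_n ⇒ h·k2=z(1+3/5z)y_n
  y_{n+1}/y_n = 1 + 1/4z + 3/4z(1+3/5z) = 1 + z + 9/20z²
  ⇒ R(z) = 1 + z + 9/20z².

Need |R(x)|<1, x<0.
x=-0.84: |R|=0.4775
R=1: x+9/20x²=0 ⇒ x=−20/9=-2.2222; min R=1−1/(4·9/20)=0.4444>−1
Confirm numerically:
  x=-1.926: |R|=0.74326 <1
  x=-1.386: |R|=0.47845 <1
  x=-1.288: |R|=0.45852 <1
  x=-2.768: |R|=1.67982 >1
  x=-2.684: |R|=1.55774 >1
  x=-2.640: |R|=1.49632 >1
So |R|<1 on (-2.2222, 0).

left endpoint -2.2222.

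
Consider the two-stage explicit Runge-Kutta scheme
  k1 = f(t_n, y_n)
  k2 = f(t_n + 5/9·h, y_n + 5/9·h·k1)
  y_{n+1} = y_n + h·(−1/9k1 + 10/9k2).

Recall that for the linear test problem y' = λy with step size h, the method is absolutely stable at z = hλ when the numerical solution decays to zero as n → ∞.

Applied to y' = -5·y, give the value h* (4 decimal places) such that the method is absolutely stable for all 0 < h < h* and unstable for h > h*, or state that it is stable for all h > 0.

Test eqn y'=λy, z=hλ:
  k1=λy_n ⇒ h·k1=z·y_n;  k2=λ(1+5/9z)y_n ⇒ h·k2=z(1+5/9z)y_n
  y_{n+1}/y_n = 1 − 1/9z + 10/9z(1+5/9z) = 1 + z + 50/81z²
  R(z) = 1 + z + 50/81z².

Find x<0 with |R(x)|<1.
x=-0.52: |R|=0.6469
R=1: x+50/81x²=0 ⇒ x=−81/50=-1.6200; min R=1−1/(4·50/81)=0.5950>−1
Confirm numerically:
  x=-1.551: |R|=0.93394 <1
  x=-1.327: |R|=0.75999 <1
  x=-0.844: |R|=0.59571 <1
  x=-1.982: |R|=1.44289 >1
  x=-1.932: |R|=1.37209 >1
Stable set (-1.6200, 0).

(-1.6200,0); λ=-5 ⇒ h* = (81/50)/5 = 0.3240.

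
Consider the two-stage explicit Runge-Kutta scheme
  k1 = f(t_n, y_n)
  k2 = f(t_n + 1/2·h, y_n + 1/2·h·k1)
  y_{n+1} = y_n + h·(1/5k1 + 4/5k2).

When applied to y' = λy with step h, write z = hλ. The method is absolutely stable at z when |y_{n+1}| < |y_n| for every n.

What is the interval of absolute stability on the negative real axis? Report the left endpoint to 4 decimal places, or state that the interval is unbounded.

Set f=λy, z=hλ:
  k1=λy_n ⇒ h·k1=z·y_n;  k2=λ(1+1/2z)y_n ⇒ h·k2=z(1+1/2z)y_n
  y_{n+1}/y_n = 1 + 1/5z + 4/5z(1+1/2z) = 1 + z + 2/5z²
  so R(z) = 1 + z + 2/5z².

Need |R(x)|<1, x<0.
x=-0.89: |R|=0.4268
R=1: x+2/5x²=0 ⇒ x=−5/2=-2.5000; min R=1−1/(4·2/5)=0.3750>−1
Confirm numerically:
  x=-1.849: |R|=0.51852 <1
  x=-1.551: |R|=0.41124 <1
  x=-1.131: |R|=0.38066 <1
  x=-1.006: |R|=0.39881 <1
  x=-2.813: |R|=1.35219 >1
  x=-2.792: |R|=1.32611 >1
So |R|<1 on (-2.5000, 0).

z∈(-2.5000,0).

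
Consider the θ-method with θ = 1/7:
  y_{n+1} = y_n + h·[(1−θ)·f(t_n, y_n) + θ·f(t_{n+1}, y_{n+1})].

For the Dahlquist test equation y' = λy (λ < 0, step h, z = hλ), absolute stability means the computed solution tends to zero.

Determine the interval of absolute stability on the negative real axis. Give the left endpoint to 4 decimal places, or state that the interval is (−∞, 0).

z∈(-2.8000,0).

Test eqn y'=λy, z=hλ:
  y_{n+1} = y_n + z·[6/7·y_n + 1/7·y_{n+1}] ⇒ (1 − 1/7z)y_{n+1} = (1 + 6/7z)y_n
  Hence R(z) = (1 + 6/7z)/(1 − 1/7z).

Find x<0 with |R(x)|<1.
x=-0.37: |R|=0.6486
R=−1: 1+6/7x = −1+1/7x ⇒ -5/7x=2 ⇒ x=2/(-5/7)=-2.8000
Confirm numerically:
  x=-2.523: |R|=0.85456 <1
  x=-2.372: |R|=0.77166 <1
  x=-1.511: |R|=0.24274 <1
  x=-1.366: |R|=0.14296 <1
  x=-3.228: |R|=1.20923 >1
  x=-3.198: |R|=1.19514 >1
  x=-3.142: |R|=1.16861 >1
Interval (-2.8000, 0).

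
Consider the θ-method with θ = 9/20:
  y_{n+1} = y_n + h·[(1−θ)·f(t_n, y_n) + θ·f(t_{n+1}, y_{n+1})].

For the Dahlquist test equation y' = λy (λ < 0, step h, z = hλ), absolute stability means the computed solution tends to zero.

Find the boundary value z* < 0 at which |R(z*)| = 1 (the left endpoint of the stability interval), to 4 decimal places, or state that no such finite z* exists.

Test eqn y'=λy, z=hλ:
  y_{n+1} = y_n + z·[11/20·y_n + 9/20·y_{n+1}] ⇒ (1 − 9/20z)y_{n+1} = (1 + 11/20z)y_n
  so R(z) = (1 + 11/20z)/(1 − 9/20z).

Need |R(x)|<1, x<0.
x=-1.01: |R|=0.3056
R=−1: 1+11/20x = −1+9/20x ⇒ -1/10x=2 ⇒ x=2/(-1/10)=-20.0000
Confirm numerically:
  x=-18.425: |R|=0.98305 <1
  x=-18.242: |R|=0.98091 <1
  x=-13.827: |R|=0.91453 <1
  x=-9.703: |R|=0.80812 <1
  x=-20.536: |R|=1.00523 >1
  x=-20.399: |R|=1.00392 >1
  x=-20.021: |R|=1.00021 >1
Stable set (-20.0000, 0).

z* = -20.0000.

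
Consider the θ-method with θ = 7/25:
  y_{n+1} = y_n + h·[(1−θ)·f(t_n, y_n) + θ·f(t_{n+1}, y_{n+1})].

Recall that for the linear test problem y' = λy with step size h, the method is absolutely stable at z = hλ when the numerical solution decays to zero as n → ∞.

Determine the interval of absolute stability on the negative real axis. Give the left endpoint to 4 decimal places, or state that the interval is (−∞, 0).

(-4.5455, 0).

Set f=λy, z=hλ:
  y_{n+1} = y_n + z·[18/25·y_n + 7/25·y_{n+1}] ⇒ (1 − 7/25z)y_{n+1} = (1 + 18/25z)y_n
  Hence R(z) = (1 + 18/25z)/(1 − 7/25z).

Need |R(x)|<1, x<0.
x=-1.35: |R|=0.0203
R=−1: 1+18/25x = −1+7/25x ⇒ -11/25x=2 ⇒ x=2/(-11/25)=-4.5455
Confirm numerically:
  x=-3.461: |R|=0.75767 <1
  x=-2.728: |R|=0.54663 <1
  x=-2.297: |R|=0.39792 <1
  x=-5.108: |R|=1.10185 >1
  x=-4.908: |R|=1.06719 >1
  x=-4.895: |R|=1.06488 >1
Stable set (-4.5455, 0).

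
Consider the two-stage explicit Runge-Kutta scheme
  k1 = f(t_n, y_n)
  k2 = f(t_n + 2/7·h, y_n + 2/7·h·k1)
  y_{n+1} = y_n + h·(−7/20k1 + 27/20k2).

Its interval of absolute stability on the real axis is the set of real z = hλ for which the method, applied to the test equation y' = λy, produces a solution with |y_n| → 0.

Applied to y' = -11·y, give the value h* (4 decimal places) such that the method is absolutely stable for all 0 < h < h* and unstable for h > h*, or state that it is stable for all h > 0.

(-2.5926,0); λ=-11 ⇒ h* = (70/27)/11 = 0.2357.

With y'=λy (z=hλ):
  k1=λy_n ⇒ h·k1=z·y_n;  k2=λ(1+2/7z)y_n ⇒ h·k2=z(1+2/7z)y_n
  y_{n+1}/y_n = 1 − 7/20z + 27/20z(1+2/7z) = 1 + z + 27/70z²
  ⇒ R(z) = 1 + z + 27/70z².

Solve |R(x)|<1 on ℝ⁻.
x=-1.52: |R|=0.3712
R=1: x+27/70x²=0 ⇒ x=−70/27=-2.5926; min R=1−1/(4·27/70)=0.3519>−1
Confirm numerically:
  x=-2.444: |R|=0.85992 <1
  x=-2.011: |R|=0.54888 <1
  x=-1.577: |R|=0.38224 <1
  x=-1.110: |R|=0.36524 <1
  x=-3.018: |R|=1.49521 >1
  x=-2.753: |R|=1.17033 >1
Stable set (-2.5926, 0).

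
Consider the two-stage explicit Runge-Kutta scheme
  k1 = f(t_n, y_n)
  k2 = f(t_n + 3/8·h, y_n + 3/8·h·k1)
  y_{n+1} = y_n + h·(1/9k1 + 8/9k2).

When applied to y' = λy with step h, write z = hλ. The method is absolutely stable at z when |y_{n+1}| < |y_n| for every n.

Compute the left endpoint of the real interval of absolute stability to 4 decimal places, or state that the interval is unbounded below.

Set f=λy, z=hλ:
  k1=λy_n ⇒ h·k1=z·y_n;  k2=λ(1+3/8z)y_n ⇒ h·k2=z(1+3/8z)y_n
  y_{n+1}/y_n = 1 + 1/9z + 8/9z(1+3/8z) = 1 + z + 1/3z²
  Hence R(z) = 1 + z + 1/3z².

Need |R(x)|<1, x<0.
x=-0.65: |R|=0.4908
R=1: x+1/3x²=0 ⇒ x=−3=-3.0000; min R=1−1/(4·1/3)=0.2500>−1
Confirm numerically:
  x=-2.781: |R|=0.79699 <1
  x=-2.648: |R|=0.68930 <1
  x=-1.324: |R|=0.26033 <1
  x=-3.550: |R|=1.65083 >1
  x=-3.339: |R|=1.37731 >1
  x=-3.259: |R|=1.28136 >1
Interval (-3.0000, 0).

z* = -3.0000.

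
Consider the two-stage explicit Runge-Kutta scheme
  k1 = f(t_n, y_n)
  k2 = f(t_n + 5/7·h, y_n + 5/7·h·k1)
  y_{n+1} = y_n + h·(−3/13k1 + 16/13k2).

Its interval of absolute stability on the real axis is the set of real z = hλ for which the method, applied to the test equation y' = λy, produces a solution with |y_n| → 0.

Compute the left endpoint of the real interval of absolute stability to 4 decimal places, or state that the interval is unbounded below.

With y'=λy (z=hλ):
  k1=λy_n ⇒ h·k1=z·y_n;  k2=λ(1+5/7z)y_n ⇒ h·k2=z(1+5/7z)y_n
  y_{n+1}/y_n = 1 − 3/13z + 16/13z(1+5/7z) = 1 + z + 80/91z²
  Hence R(z) = 1 + z + 80/91z².

Solve |R(x)|<1 on ℝ⁻.
x=-0.7: |R|=0.7308
R=1: x+80/91x²=0 ⇒ x=−91/80=-1.1375; min R=1−1/(4·80/91)=0.7156>−1
Confirm numerically:
  x=-0.926: |R|=0.82783 <1
  x=-0.693: |R|=0.72920 <1
  x=-0.605: |R|=0.71678 <1
  x=-1.490: |R|=1.46174 >1
  x=-1.373: |R|=1.28426 >1
  x=-1.370: |R|=1.28002 >1
So |R|<1 on (-1.1375, 0).

z* = -1.1375.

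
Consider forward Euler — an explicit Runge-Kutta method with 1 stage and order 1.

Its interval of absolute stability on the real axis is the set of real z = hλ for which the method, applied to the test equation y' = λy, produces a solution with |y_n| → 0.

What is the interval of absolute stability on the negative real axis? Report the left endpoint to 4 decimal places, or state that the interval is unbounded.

Set f=λy, z=hλ:
  order 1, 1-stage ⇒ R(z)=1+z
  (e.g. R(-0.4)=0.60000, |R|=0.60000)

Solve |R(x)|<1 on ℝ⁻.
x=-0.4: |R|=0.6000
|R(-1.75)|=0.7500 |R(-1.05)|=0.0500 |R(-0.95)|=0.0500
Bisect:
  x_lo=-2.7979 |R|=1.7979  x_hi=-0.3120 |R|=0.6880
  mid=-1.55497 |R|=0.55497 →hi
  mid=-2.17644 |R|=1.17644 →lo
  mid=-1.86571 |R|=0.86571 →hi
  mid=-2.02108 |R|=1.02108 →lo
  mid=-1.94339 |R|=0.94339 →hi
  mid=-1.98223 |R|=0.98223 →hi
  mid=-2.00165 |R|=1.00165 →lo
  mid=-1.99194 |R|=0.99194 →hi
  ...
  [-2.00014,-1.99999] ⇒ x*=-2.0000
Stable set (-2.0000, 0).

(-2.0000, 0).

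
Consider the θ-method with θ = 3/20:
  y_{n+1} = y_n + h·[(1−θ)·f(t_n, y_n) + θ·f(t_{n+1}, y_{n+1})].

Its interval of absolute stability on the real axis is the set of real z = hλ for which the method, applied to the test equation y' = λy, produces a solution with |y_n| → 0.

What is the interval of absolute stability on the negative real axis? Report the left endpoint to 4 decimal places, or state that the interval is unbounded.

Test eqn y'=λy, z=hλ:
  y_{n+1} = y_n + z·[17/20·y_n + 3/20·y_{n+1}] ⇒ (1 − 3/20z)y_{n+1} = (1 + 17/20z)y_n
  ⇒ R(z) = (1 + 17/20z)/(1 − 3/20z).

Boundary: |R(x)|=1, x<0.
x=-0.42: |R|=0.6049
R=−1: 1+17/20x = −1+3/20x ⇒ -7/10x=2 ⇒ x=2/(-7/10)=-2.8571
Confirm numerically:
  x=-2.252: |R|=0.68336 <1
  x=-1.819: |R|=0.42908 <1
  x=-1.567: |R|=0.26877 <1
  x=-1.543: |R|=0.25299 <1
  x=-3.225: |R|=1.17355 >1
  x=-2.973: |R|=1.05609 >1
Interval (-2.8571, 0).

(-2.8571, 0).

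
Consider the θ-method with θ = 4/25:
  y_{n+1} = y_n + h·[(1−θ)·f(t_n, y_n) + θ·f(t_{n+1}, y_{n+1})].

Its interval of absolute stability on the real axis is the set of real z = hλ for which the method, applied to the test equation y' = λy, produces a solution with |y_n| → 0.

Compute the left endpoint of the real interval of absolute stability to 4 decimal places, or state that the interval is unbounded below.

z* = -2.9412.

Set f=λy, z=hλ:
  y_{n+1} = y_n + z·[21/25·y_n + 4/25·y_{n+1}] ⇒ (1 − 4/25z)y_{n+1} = (1 + 21/25z)y_n
  Hence R(z) = (1 + 21/25z)/(1 − 4/25z).

Boundary: |R(x)|=1, x<0.
x=-0.68: |R|=0.3867
R=−1: 1+21/25x = −1+4/25x ⇒ -17/25x=2 ⇒ x=2/(-17/25)=-2.9412
Confirm numerically:
  x=-2.234: |R|=0.64574 <1
  x=-2.216: |R|=0.63596 <1
  x=-1.454: |R|=0.17958 <1
  x=-1.276: |R|=0.05966 <1
  x=-3.312: |R|=1.16482 >1
  x=-3.301: |R|=1.16011 >1
  x=-3.133: |R|=1.08689 >1
So |R|<1 on (-2.9412, 0).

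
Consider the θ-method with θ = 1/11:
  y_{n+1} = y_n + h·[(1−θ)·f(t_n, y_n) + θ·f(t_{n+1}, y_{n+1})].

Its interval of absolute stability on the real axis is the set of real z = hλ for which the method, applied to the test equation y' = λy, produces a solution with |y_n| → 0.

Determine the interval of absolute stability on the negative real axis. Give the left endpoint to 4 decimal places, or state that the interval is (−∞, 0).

On y'=λy, z=hλ:
  y_{n+1} = y_n + z·[10/11·y_n + 1/11·y_{n+1}] ⇒ (1 − 1/11z)y_{n+1} = (1 + 10/11z)y_n
  R(z) = (1 + 10/11z)/(1 − 1/11z).

Find x<0 with |R(x)|<1.
x=-1.73: |R|=0.4949
R=−1: 1+10/11x = −1+1/11x ⇒ -9/11x=2 ⇒ x=2/(-9/11)=-2.4444
Confirm numerically:
  x=-1.763: |R|=0.51947 <1
  x=-1.577: |R|=0.37926 <1
  x=-1.074: |R|=0.02153 <1
  x=-3.029: |R|=1.37501 >1
  x=-2.831: |R|=1.25154 >1
Interval (-2.4444, 0).

z∈(-2.4444,0).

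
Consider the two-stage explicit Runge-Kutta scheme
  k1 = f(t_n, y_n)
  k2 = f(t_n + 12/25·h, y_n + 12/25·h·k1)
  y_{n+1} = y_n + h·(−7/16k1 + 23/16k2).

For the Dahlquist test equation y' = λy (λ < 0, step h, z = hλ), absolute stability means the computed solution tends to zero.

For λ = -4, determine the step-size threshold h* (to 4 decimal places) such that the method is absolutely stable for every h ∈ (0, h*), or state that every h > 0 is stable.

(-1.4493,0); λ=-4 ⇒ h* = (100/69)/4 = 0.3623.

On y'=λy, z=hλ:
  k1=λy_n ⇒ h·k1=z·y_n;  k2=λ(1+12/25z)y_n ⇒ h·k2=z(1+12/25z)y_n
  y_{n+1}/y_n = 1 − 7/16z + 23/16z(1+12/25z) = 1 + z + 69/100z²
  ⇒ R(z) = 1 + z + 69/100z².

Solve |R(x)|<1 on ℝ⁻.
x=-0.88: |R|=0.6543
R=1: x+69/100x²=0 ⇒ x=−100/69=-1.4493; min R=1−1/(4·69/100)=0.6377>−1
Confirm numerically:
  x=-1.175: |R|=0.77763 <1
  x=-1.084: |R|=0.72679 <1
  x=-1.022: |R|=0.69869 <1
  x=-0.699: |R|=0.63813 <1
  x=-1.907: |R|=1.60229 >1
  x=-1.884: |R|=1.56512 >1
  x=-1.731: |R|=1.33649 >1
Stable set (-1.4493, 0).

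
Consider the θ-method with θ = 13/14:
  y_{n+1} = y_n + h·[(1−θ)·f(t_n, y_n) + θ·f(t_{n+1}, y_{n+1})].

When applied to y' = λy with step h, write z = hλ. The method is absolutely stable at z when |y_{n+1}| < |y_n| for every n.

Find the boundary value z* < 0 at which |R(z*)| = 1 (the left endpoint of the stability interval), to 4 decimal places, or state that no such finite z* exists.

Test eqn y'=λy, z=hλ:
  y_{n+1} = y_n + z·[1/14·y_n + 13/14·y_{n+1}] ⇒ (1 − 13/14z)y_{n+1} = (1 + 1/14z)y_n
  R(z) = (1 + 1/14z)/(1 − 13/14z).

Need |R(x)|<1, x<0.
x=-0.36: |R|=0.7302
x=-2: |R|=0.3000
x=-10: |R|=0.0278
x=-100: |R|=0.0654
θ=13/14≥1/2 ⇒ |1+1/14x|<|1−13/14x| ∀x<0 ⇒ unbounded interval.

unbounded; (−∞, 0).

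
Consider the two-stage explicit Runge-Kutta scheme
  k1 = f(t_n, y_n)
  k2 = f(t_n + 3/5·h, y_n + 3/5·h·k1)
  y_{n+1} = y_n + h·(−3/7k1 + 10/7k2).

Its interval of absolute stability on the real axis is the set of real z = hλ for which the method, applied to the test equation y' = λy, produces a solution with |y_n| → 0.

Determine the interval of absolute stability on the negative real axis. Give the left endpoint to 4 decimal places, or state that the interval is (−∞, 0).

z∈(-1.1667,0).

Test eqn y'=λy, z=hλ:
  k1=λy_n ⇒ h·k1=z·y_n;  k2=λ(1+3/5z)y_n ⇒ h·k2=z(1+3/5z)y_n
  y_{n+1}/y_n = 1 − 3/7z + 10/7z(1+3/5z) = 1 + z + 6/7z²
  so R(z) = 1 + z + 6/7z².

Solve |R(x)|<1 on ℝ⁻.
x=-0.59: |R|=0.7084
R=1: x+6/7x²=0 ⇒ x=−7/6=-1.1667; min R=1−1/(4·6/7)=0.7083>−1
Confirm numerically:
  x=-0.818: |R|=0.75553 <1
  x=-0.525: |R|=0.71125 <1
  x=-0.515: |R|=0.71234 <1
  x=-1.657: |R|=1.69641 >1
  x=-1.474: |R|=1.38829 >1
  x=-1.247: |R|=1.08586 >1
So |R|<1 on (-1.1667, 0).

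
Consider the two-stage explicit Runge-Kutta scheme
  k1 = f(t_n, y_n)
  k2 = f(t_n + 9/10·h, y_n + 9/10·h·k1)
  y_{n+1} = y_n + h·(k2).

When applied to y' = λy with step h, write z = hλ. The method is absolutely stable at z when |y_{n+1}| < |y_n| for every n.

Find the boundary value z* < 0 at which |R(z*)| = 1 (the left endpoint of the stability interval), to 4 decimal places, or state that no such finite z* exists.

left endpoint -1.1111.

With y'=λy (z=hλ):
  k1=λy_n ⇒ h·k1=z·y_n;  k2=λ(1+9/10z)y_n ⇒ h·k2=z(1+9/10z)y_n
  y_{n+1}/y_n = 1 + z(1+9/10z) = 1 + z + 9/10z²
  R(z) = 1 + z + 9/10z².

Need |R(x)|<1, x<0.
x=-1.13: |R|=1.0192
R=1: x+9/10x²=0 ⇒ x=−10/9=-1.1111; min R=1−1/(4·9/10)=0.7222>−1
Confirm numerically:
  x=-0.995: |R|=0.89602 <1
  x=-0.929: |R|=0.84774 <1
  x=-0.700: |R|=0.74100 <1
  x=-0.556: |R|=0.72222 <1
  x=-1.462: |R|=1.46170 >1
  x=-1.319: |R|=1.24678 >1
  x=-1.272: |R|=1.18419 >1
So |R|<1 on (-1.1111, 0).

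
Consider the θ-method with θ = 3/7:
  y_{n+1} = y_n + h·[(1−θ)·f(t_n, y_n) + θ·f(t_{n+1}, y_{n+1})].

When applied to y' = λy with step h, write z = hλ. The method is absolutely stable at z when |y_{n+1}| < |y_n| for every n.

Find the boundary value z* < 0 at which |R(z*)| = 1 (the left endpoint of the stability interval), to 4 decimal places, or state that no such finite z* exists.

left endpoint -14.0000.

On y'=λy, z=hλ:
  y_{n+1} = y_n + z·[4/7·y_n + 3/7·y_{n+1}] ⇒ (1 − 3/7z)y_{n+1} = (1 + 4/7z)y_n
  Hence R(z) = (1 + 4/7z)/(1 − 3/7z).

Solve |R(x)|<1 on ℝ⁻.
x=-0.55: |R|=0.5549
R=−1: 1+4/7x = −1+3/7x ⇒ -1/7x=2 ⇒ x=2/(-1/7)=-14.0000
Confirm numerically:
  x=-10.470: |R|=0.90810 <1
  x=-8.787: |R|=0.84374 <1
  x=-7.518: |R|=0.78067 <1
  x=-6.250: |R|=0.69903 <1
  x=-14.187: |R|=1.00377 >1
  x=-14.139: |R|=1.00281 >1
Interval (-14.0000, 0).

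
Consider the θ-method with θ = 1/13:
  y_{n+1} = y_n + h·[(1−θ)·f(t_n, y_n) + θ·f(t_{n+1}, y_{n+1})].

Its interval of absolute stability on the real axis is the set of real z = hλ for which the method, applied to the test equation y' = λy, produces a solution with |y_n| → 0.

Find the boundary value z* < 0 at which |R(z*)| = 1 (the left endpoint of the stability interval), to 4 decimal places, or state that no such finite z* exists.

z* = -2.3636.

On y'=λy, z=hλ:
  y_{n+1} = y_n + z·[12/13·y_n + 1/13·y_{n+1}] ⇒ (1 − 1/13z)y_{n+1} = (1 + 12/13z)y_n
  R(z) = (1 + 12/13z)/(1 − 1/13z).

Find x<0 with |R(x)|<1.
x=-0.52: |R|=0.5000
R=−1: 1+12/13x = −1+1/13x ⇒ -11/13x=2 ⇒ x=2/(-11/13)=-2.3636
Confirm numerically:
  x=-2.130: |R|=0.83014 <1
  x=-1.747: |R|=0.54004 <1
  x=-1.328: |R|=0.20491 <1
  x=-2.771: |R|=1.28413 >1
  x=-2.524: |R|=1.11363 >1
  x=-2.464: |R|=1.07139 >1
So |R|<1 on (-2.3636, 0).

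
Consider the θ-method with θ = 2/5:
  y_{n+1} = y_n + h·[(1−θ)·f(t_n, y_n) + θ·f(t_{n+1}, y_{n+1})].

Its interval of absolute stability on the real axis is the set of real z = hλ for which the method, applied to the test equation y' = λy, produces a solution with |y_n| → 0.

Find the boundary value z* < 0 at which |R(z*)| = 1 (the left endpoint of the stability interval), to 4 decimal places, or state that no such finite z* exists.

z* = -10.0000.

Set f=λy, z=hλ:
  y_{n+1} = y_n + z·[3/5·y_n + 2/5·y_{n+1}] ⇒ (1 − 2/5z)y_{n+1} = (1 + 3/5z)y_n
  so R(z) = (1 + 3/5z)/(1 − 2/5z).

Boundary: |R(x)|=1, x<0.
x=-0.62: |R|=0.5032
R=−1: 1+3/5x = −1+2/5x ⇒ -1/5x=2 ⇒ x=2/(-1/5)=-10.0000
Confirm numerically:
  x=-9.046: |R|=0.95869 <1
  x=-7.492: |R|=0.87450 <1
  x=-7.372: |R|=0.86690 <1
  x=-6.714: |R|=0.82168 <1
  x=-10.553: |R|=1.02118 >1
  x=-10.347: |R|=1.01351 >1
  x=-10.331: |R|=1.01290 >1
So |R|<1 on (-10.0000, 0).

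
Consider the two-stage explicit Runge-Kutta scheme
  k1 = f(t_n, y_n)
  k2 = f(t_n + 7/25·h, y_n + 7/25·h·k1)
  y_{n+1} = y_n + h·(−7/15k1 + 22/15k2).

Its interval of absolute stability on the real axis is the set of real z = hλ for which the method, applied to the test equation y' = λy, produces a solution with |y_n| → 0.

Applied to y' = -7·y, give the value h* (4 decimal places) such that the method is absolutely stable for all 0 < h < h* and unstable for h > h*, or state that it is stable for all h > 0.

(-2.4351,0); λ=-7 ⇒ h* = (375/154)/7 = 0.3479.

Set f=λy, z=hλ:
  k1=λy_n ⇒ h·k1=z·y_n;  k2=λ(1+7/25z)y_n ⇒ h·k2=z(1+7/25z)y_n
  y_{n+1}/y_n = 1 − 7/15z + 22/15z(1+7/25z) = 1 + z + 154/375z²
  ⇒ R(z) = 1 + z + 154/375z².

Find x<0 with |R(x)|<1.
x=-0.75: |R|=0.4810
R=1: x+154/375x²=0 ⇒ x=−375/154=-2.4351; min R=1−1/(4·154/375)=0.3912>−1
Confirm numerically:
  x=-2.108: |R|=0.71686 <1
  x=-1.766: |R|=0.51477 <1
  x=-1.375: |R|=0.40142 <1
  x=-1.040: |R|=0.40418 <1
  x=-2.950: |R|=1.62383 >1
  x=-2.669: |R|=1.25641 >1
  x=-2.502: |R|=1.06877 >1
Interval (-2.4351, 0).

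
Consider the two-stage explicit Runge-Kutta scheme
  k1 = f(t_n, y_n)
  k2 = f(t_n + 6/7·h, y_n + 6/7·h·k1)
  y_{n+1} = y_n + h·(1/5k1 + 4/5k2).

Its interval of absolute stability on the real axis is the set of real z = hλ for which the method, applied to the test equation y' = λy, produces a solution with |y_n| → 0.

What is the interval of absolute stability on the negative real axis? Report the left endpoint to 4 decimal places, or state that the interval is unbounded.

Set f=λy, z=hλ:
  k1=λy_n ⇒ h·k1=z·y_n;  k2=λ(1+6/7z)y_n ⇒ h·k2=z(1+6/7z)y_n
  y_{n+1}/y_n = 1 + 1/5z + 4/5z(1+6/7z) = 1 + z + 24/35z²
  ⇒ R(z) = 1 + z + 24/35z².

Need |R(x)|<1, x<0.
x=-1.32: |R|=0.8748
R=1: x+24/35x²=0 ⇒ x=−35/24=-1.4583; min R=1−1/(4·24/35)=0.6354>−1
Confirm numerically:
  x=-1.207: |R|=0.79198 <1
  x=-1.135: |R|=0.74835 <1
  x=-0.729: |R|=0.63542 <1
  x=-2.036: |R|=1.80649 >1
  x=-1.961: |R|=1.67593 >1
  x=-1.550: |R|=1.09743 >1
Stable set (-1.4583, 0).

z∈(-1.4583,0).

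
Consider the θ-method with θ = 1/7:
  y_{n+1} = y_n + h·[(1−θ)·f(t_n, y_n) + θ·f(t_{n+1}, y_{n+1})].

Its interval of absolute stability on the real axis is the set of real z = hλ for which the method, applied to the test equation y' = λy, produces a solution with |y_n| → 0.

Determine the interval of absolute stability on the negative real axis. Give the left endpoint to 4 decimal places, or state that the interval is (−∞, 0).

z∈(-2.8000,0).

On y'=λy, z=hλ:
  y_{n+1} = y_n + z·[6/7·y_n + 1/7·y_{n+1}] ⇒ (1 − 1/7z)y_{n+1} = (1 + 6/7z)y_n
  so R(z) = (1 + 6/7z)/(1 − 1/7z).

Find x<0 with |R(x)|<1.
x=-0.92: |R|=0.1869
R=−1: 1+6/7x = −1+1/7x ⇒ -5/7x=2 ⇒ x=2/(-5/7)=-2.8000
Confirm numerically:
  x=-2.252: |R|=0.70385 <1
  x=-1.720: |R|=0.38073 <1
  x=-1.695: |R|=0.36458 <1
  x=-1.155: |R|=0.00858 <1
  x=-3.342: |R|=1.26204 >1
  x=-3.231: |R|=1.21063 >1
So |R|<1 on (-2.8000, 0).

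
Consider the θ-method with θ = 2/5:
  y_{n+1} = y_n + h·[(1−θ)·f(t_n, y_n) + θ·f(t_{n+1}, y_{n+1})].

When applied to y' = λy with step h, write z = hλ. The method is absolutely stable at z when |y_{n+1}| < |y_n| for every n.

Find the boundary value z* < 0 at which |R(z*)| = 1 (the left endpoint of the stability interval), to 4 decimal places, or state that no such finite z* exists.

z* = -10.0000.

On y'=λy, z=hλ:
  y_{n+1} = y_n + z·[3/5·y_n + 2/5·y_{n+1}] ⇒ (1 − 2/5z)y_{n+1} = (1 + 3/5z)y_n
  Hence R(z) = (1 + 3/5z)/(1 − 2/5z).

Boundary: |R(x)|=1, x<0.
x=-0.83: |R|=0.3769
R=−1: 1+3/5x = −1+2/5x ⇒ -1/5x=2 ⇒ x=2/(-1/5)=-10.0000
Confirm numerically:
  x=-9.268: |R|=0.96890 <1
  x=-7.515: |R|=0.87594 <1
  x=-6.322: |R|=0.79154 <1
  x=-10.409: |R|=1.01584 >1
  x=-10.391: |R|=1.01517 >1
  x=-10.255: |R|=1.01000 >1
So |R|<1 on (-10.0000, 0).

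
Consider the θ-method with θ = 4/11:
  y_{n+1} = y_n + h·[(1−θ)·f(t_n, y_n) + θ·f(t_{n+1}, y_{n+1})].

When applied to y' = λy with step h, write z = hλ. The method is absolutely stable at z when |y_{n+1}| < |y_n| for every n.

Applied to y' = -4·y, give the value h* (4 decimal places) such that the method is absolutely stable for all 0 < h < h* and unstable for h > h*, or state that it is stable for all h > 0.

(-7.3333,0); λ=-4 ⇒ h* = (22/3)/4 = 1.8333.

Test eqn y'=λy, z=hλ:
  y_{n+1} = y_n + z·[7/11·y_n + 4/11·y_{n+1}] ⇒ (1 − 4/11z)y_{n+1} = (1 + 7/11z)y_n
  so R(z) = (1 + 7/11z)/(1 − 4/11z).

Solve |R(x)|<1 on ℝ⁻.
x=-0.53: |R|=0.5556
R=−1: 1+7/11x = −1+4/11x ⇒ -3/11x=2 ⇒ x=2/(-3/11)=-7.3333
Confirm numerically:
  x=-7.144: |R|=0.98565 <1
  x=-5.578: |R|=0.84192 <1
  x=-3.181: |R|=0.47492 <1
  x=-3.045: |R|=0.44500 <1
  x=-7.746: |R|=1.02949 >1
  x=-7.501: |R|=1.01227 >1
So |R|<1 on (-7.3333, 0).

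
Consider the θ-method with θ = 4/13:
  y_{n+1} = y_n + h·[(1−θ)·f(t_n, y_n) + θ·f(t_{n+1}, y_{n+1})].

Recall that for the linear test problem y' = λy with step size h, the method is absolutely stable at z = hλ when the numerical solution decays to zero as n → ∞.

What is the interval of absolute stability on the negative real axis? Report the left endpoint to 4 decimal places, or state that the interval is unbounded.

On y'=λy, z=hλ:
  y_{n+1} = y_n + z·[9/13·y_n + 4/13·y_{n+1}] ⇒ (1 − 4/13z)y_{n+1} = (1 + 9/13z)y_n
  Hence R(z) = (1 + 9/13z)/(1 − 4/13z).

Boundary: |R(x)|=1, x<0.
x=-0.83: |R|=0.3388
R=−1: 1+9/13x = −1+4/13x ⇒ -5/13x=2 ⇒ x=2/(-5/13)=-5.2000
Confirm numerically:
  x=-4.797: |R|=0.93740 <1
  x=-3.411: |R|=0.66428 <1
  x=-2.583: |R|=0.43918 <1
  x=-5.680: |R|=1.06719 >1
  x=-5.480: |R|=1.04009 >1
So |R|<1 on (-5.2000, 0).

(-5.2000, 0).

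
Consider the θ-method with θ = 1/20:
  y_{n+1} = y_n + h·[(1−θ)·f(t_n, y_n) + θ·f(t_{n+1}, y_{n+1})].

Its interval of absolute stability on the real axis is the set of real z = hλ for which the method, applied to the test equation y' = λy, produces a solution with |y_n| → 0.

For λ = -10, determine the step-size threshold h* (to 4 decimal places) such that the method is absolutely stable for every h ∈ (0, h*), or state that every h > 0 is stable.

(-2.2222,0); λ=-10 ⇒ h* = (20/9)/10 = 0.2222.

Set f=λy, z=hλ:
  y_{n+1} = y_n + z·[19/20·y_n + 1/20·y_{n+1}] ⇒ (1 − 1/20z)y_{n+1} = (1 + 19/20z)y_n
  R(z) = (1 + 19/20z)/(1 − 1/20z).

Find x<0 with |R(x)|<1.
x=-1.46: |R|=0.3607
R=−1: 1+19/20x = −1+1/20x ⇒ -9/10x=2 ⇒ x=2/(-9/10)=-2.2222
Confirm numerically:
  x=-1.777: |R|=0.63200 <1
  x=-1.192: |R|=0.12495 <1
  x=-1.097: |R|=0.03996 <1
  x=-2.518: |R|=1.23643 >1
  x=-2.281: |R|=1.04748 >1
Stable set (-2.2222, 0).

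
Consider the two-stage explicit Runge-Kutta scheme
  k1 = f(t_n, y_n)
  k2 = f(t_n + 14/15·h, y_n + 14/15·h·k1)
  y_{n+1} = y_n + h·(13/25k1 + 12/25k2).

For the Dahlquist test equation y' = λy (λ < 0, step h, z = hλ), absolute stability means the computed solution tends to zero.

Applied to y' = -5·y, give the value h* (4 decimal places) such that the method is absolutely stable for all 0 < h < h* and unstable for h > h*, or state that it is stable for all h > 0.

With y'=λy (z=hλ):
  k1=λy_n ⇒ h·k1=z·y_n;  k2=λ(1+14/15z)y_n ⇒ h·k2=z(1+14/15z)y_n
  y_{n+1}/y_n = 1 + 13/25z + 12/25z(1+14/15z) = 1 + z + 56/125z²
  Hence R(z) = 1 + z + 56/125z².

Need |R(x)|<1, x<0.
x=-1.06: |R|=0.4434
R=1: x+56/125x²=0 ⇒ x=−125/56=-2.2321; min R=1−1/(4·56/125)=0.4420>−1
Confirm numerically:
  x=-1.760: |R|=0.62772 <1
  x=-1.655: |R|=0.57208 <1
  x=-1.621: |R|=0.55618 <1
  x=-2.378: |R|=1.15539 >1
  x=-2.295: |R|=1.06463 >1
Interval (-2.2321, 0).

(-2.2321,0); λ=-5 ⇒ h* = (125/56)/5 = 0.4464.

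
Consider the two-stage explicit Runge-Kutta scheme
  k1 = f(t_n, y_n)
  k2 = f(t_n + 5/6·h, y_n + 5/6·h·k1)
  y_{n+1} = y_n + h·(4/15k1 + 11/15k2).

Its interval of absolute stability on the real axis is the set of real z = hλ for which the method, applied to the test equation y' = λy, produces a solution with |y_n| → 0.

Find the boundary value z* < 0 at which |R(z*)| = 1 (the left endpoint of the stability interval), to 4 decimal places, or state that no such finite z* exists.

With y'=λy (z=hλ):
  k1=λy_n ⇒ h·k1=z·y_n;  k2=λ(1+5/6z)y_n ⇒ h·k2=z(1+5/6z)y_n
  y_{n+1}/y_n = 1 + 4/15z + 11/15z(1+5/6z) = 1 + z + 11/18z²
  R(z) = 1 + z + 11/18z².

Solve |R(x)|<1 on ℝ⁻.
x=-0.39: |R|=0.7029
R=1: x+11/18x²=0 ⇒ x=−18/11=-1.6364; min R=1−1/(4·11/18)=0.5909>−1
Confirm numerically:
  x=-1.394: |R|=0.79353 <1
  x=-1.352: |R|=0.76505 <1
  x=-1.229: |R|=0.69405 <1
  x=-1.218: |R|=0.68860 <1
  x=-1.865: |R|=1.26058 >1
  x=-1.819: |R|=1.20302 >1
  x=-1.687: |R|=1.05220 >1
Stable set (-1.6364, 0).

left endpoint -1.6364.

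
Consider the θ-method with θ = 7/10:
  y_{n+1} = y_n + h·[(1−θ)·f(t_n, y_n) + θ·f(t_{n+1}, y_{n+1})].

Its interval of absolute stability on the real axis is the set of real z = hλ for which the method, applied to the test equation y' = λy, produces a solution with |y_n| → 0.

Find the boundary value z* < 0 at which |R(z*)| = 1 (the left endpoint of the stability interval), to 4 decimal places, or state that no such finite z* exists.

On y'=λy, z=hλ:
  y_{n+1} = y_n + z·[3/10·y_n + 7/10·y_{n+1}] ⇒ (1 − 7/10z)y_{n+1} = (1 + 3/10z)y_n
  Hence R(z) = (1 + 3/10z)/(1 − 7/10z).

Boundary: |R(x)|=1, x<0.
x=-0.32: |R|=0.7386
x=-2: |R|=0.1667
x=-10: |R|=0.2500
x=-100: |R|=0.4085
θ=7/10≥1/2 ⇒ |1+3/10x|<|1−7/10x| ∀x<0 ⇒ unbounded interval.

(−∞, 0) — no finite endpoint.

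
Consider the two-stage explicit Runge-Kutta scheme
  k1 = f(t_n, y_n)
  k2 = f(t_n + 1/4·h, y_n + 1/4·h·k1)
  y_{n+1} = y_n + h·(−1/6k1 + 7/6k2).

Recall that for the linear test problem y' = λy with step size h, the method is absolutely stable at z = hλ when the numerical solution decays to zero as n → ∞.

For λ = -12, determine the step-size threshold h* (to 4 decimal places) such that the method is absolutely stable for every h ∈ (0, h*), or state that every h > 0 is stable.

(-3.4286,0); λ=-12 ⇒ h* = (24/7)/12 = 0.2857.

With y'=λy (z=hλ):
  k1=λy_n ⇒ h·k1=z·y_n;  k2=λ(1+1/4z)y_n ⇒ h·k2=z(1+1/4z)y_n
  y_{n+1}/y_n = 1 − 1/6z + 7/6z(1+1/4z) = 1 + z + 7/24z²
  so R(z) = 1 + z + 7/24z².

Boundary: |R(x)|=1, x<0.
x=-0.98: |R|=0.3001
R=1: x+7/24x²=0 ⇒ x=−24/7=-3.4286; min R=1−1/(4·7/24)=0.1429>−1
Confirm numerically:
  x=-3.361: |R|=0.93376 <1
  x=-2.993: |R|=0.61976 <1
  x=-2.313: |R|=0.24741 <1
  x=-1.828: |R|=0.14663 <1
  x=-3.830: |R|=1.44843 >1
  x=-3.718: |R|=1.31386 >1
Interval (-3.4286, 0).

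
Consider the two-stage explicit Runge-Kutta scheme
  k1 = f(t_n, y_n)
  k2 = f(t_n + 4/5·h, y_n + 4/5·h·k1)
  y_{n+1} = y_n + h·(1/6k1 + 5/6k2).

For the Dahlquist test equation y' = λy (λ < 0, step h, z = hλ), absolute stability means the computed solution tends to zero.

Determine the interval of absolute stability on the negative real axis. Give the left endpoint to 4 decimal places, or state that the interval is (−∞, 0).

Test eqn y'=λy, z=hλ:
  k1=λy_n ⇒ h·k1=z·y_n;  k2=λ(1+4/5z)y_n ⇒ h·k2=z(1+4/5z)y_n
  y_{n+1}/y_n = 1 + 1/6z + 5/6z(1+4/5z) = 1 + z + 2/3z²
  so R(z) = 1 + z + 2/3z².

Boundary: |R(x)|=1, x<0.
x=-1.08: |R|=0.6976
R=1: x+2/3x²=0 ⇒ x=−3/2=-1.5000; min R=1−1/(4·2/3)=0.6250>−1
Confirm numerically:
  x=-1.312: |R|=0.83556 <1
  x=-1.158: |R|=0.73598 <1
  x=-1.113: |R|=0.71285 <1
  x=-0.941: |R|=0.64932 <1
  x=-2.043: |R|=1.73957 >1
  x=-1.662: |R|=1.17950 >1
Interval (-1.5000, 0).

z∈(-1.5000,0).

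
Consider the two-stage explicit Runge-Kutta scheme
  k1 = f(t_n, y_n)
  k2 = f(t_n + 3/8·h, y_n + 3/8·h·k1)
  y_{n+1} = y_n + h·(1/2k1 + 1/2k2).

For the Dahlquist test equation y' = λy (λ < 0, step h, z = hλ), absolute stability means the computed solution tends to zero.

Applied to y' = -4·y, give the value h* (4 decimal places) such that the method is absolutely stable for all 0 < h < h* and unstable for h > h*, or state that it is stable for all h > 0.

(-5.3333,0); λ=-4 ⇒ h* = (16/3)/4 = 1.3333.

With y'=λy (z=hλ):
  k1=λy_n ⇒ h·k1=z·y_n;  k2=λ(1+3/8z)y_n ⇒ h·k2=z(1+3/8z)y_n
  y_{n+1}/y_n = 1 + 1/2z + 1/2z(1+3/8z) = 1 + z + 3/16z²
  ⇒ R(z) = 1 + z + 3/16z².

Solve |R(x)|<1 on ℝ⁻.
x=-1.33: |R|=0.0017
R=1: x+3/16x²=0 ⇒ x=−16/3=-5.3333; min R=1−1/(4·3/16)=-0.3333>−1
Confirm numerically:
  x=-3.727: |R|=0.12253 <1
  x=-2.887: |R|=0.32423 <1
  x=-2.571: |R|=0.33162 <1
  x=-5.634: |R|=1.31762 >1
  x=-5.581: |R|=1.25917 >1
Interval (-5.3333, 0).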